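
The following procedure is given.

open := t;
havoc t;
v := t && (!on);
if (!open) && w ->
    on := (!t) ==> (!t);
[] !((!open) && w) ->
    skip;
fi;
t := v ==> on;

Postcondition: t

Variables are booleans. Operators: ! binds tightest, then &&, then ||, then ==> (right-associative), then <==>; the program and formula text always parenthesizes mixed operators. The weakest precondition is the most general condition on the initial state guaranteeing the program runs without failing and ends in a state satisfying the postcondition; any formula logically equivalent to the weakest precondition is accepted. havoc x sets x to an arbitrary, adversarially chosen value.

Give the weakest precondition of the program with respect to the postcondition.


Working backward. After the program, t must hold.
Before t := v ==> on: v ==> on
Then branch requires true; else branch requires v ==> on.
Before the if: (!((!open) && w)) ==> (v ==> on)
Before v := t && (!on): (!((!open) && w)) ==> ((t && (!on)) ==> on)
Before havoc t: (!((!open) && w)) ==> ((!on) ==> on)
Before open := t: (!((!t) && w)) ==> ((!on) ==> on)
Answer: WP = (!((!t) && w)) ==> ((!on) ==> on)


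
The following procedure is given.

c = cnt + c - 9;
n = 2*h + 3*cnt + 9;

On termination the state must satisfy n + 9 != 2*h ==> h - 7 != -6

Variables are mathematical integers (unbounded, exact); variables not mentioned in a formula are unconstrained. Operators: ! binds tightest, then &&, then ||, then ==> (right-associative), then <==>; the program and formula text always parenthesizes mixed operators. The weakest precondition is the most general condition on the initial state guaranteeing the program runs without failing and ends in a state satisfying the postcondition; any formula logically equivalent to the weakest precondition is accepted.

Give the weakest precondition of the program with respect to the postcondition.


Working backward. After the program, the postcondition n + 9 != 2*h ==> h - 7 != -6 must hold; in canonical form it is n != 2*h - 9 ==> h != 1.
Before n := 2*h + 3*cnt + 9: 3*cnt != -18 ==> h != 1
Before c := cnt + c - 9: 3*cnt != -18 ==> h != 1
Answer: WP = 3*cnt != -18 ==> h != 1


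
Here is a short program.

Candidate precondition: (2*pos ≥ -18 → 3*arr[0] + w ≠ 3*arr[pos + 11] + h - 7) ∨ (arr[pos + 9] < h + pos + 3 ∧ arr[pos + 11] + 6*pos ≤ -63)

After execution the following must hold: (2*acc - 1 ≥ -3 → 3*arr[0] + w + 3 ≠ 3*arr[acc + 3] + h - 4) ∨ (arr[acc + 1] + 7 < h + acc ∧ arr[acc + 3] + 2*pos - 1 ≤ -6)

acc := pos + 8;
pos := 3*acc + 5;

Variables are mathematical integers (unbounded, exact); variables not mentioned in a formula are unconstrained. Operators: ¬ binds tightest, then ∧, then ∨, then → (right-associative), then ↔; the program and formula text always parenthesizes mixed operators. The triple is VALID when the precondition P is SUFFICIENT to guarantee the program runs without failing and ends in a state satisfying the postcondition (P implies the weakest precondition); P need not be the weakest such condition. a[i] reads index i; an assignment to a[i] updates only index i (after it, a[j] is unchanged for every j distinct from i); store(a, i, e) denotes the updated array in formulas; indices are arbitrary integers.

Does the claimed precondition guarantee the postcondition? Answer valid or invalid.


Working backward. After the program, the postcondition (2*acc - 1 ≥ -3 → 3*arr[0] + w + 3 ≠ 3*arr[acc + 3] + h - 4) ∨ (arr[acc + 1] + 7 < h + acc ∧ arr[acc + 3] + 2*pos - 1 ≤ -6) must hold; in canonical form it is (2*acc ≥ -2 → 3*arr[0] + w ≠ 3*arr[acc + 3] + h - 7) ∨ (arr[acc + 1] < acc + h - 7 ∧ arr[acc + 3] + 2*pos ≤ -5).
Before pos := 3*acc + 5: (2*acc ≥ -2 → 3*arr[0] + w ≠ 3*arr[acc + 3] + h - 7) ∨ (arr[acc + 1] < acc + h - 7 ∧ arr[acc + 3] + 6*acc ≤ -15)
Before acc := pos + 8: (2*pos ≥ -18 → 3*arr[0] + w ≠ 3*arr[pos + 11] + h - 7) ∨ (arr[pos + 9] < h + pos + 1 ∧ arr[pos + 11] + 6*pos ≤ -63)
The weakest precondition is (2*pos ≥ -18 → 3*arr[0] + w ≠ 3*arr[pos + 11] + h - 7) ∨ (arr[pos + 9] < h + pos + 1 ∧ arr[pos + 11] + 6*pos ≤ -63).
Check whether (2*pos ≥ -18 → 3*arr[0] + w ≠ 3*arr[pos + 11] + h - 7) ∨ (arr[pos + 9] < h + pos + 3 ∧ arr[pos + 11] + 6*pos ≤ -63) implies it.
Countermodel: at the initial state arr = {[0] = -63, [9] = 0, [11] = -63, elsewhere -63}, h = -1, pos = 0, w = -8, the precondition holds but the weakest precondition fails.
Answer: invalid


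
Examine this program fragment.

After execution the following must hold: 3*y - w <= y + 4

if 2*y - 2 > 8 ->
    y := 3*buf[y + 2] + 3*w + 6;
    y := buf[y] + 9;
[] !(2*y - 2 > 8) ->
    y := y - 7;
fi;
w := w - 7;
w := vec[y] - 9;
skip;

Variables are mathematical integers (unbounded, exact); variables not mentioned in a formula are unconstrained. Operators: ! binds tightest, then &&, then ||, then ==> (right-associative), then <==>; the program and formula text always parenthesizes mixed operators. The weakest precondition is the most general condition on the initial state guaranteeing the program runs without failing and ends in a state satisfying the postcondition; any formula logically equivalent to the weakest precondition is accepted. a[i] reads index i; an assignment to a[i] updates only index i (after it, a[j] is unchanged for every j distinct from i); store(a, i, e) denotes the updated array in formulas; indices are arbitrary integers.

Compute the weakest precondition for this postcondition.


Working backward. After the program, the postcondition 3*y - w <= y + 4 must hold; in canonical form it is 2*y <= w + 4.
Before skip: 2*y <= w + 4
Before w := vec[y] - 9: 2*y <= vec[y] - 5
Before w := w - 7: 2*y <= vec[y] - 5
Then branch requires 2*buf[3*buf[y + 2] + 3*w + 6] <= vec[buf[3*buf[y + 2] + 3*w + 6] + 9] - 23; else branch requires 2*y <= vec[y - 7] + 9.
Before the if: (2*y > 10 ==> 2*buf[3*buf[y + 2] + 3*w + 6] <= vec[buf[3*buf[y + 2] + 3*w + 6] + 9] - 23) && ((!(2*y > 10)) ==> 2*y <= vec[y - 7] + 9)
Answer: WP = (2*y > 10 ==> 2*buf[3*buf[y + 2] + 3*w + 6] <= vec[buf[3*buf[y + 2] + 3*w + 6] + 9] - 23) && ((!(2*y > 10)) ==> 2*y <= vec[y - 7] + 9)


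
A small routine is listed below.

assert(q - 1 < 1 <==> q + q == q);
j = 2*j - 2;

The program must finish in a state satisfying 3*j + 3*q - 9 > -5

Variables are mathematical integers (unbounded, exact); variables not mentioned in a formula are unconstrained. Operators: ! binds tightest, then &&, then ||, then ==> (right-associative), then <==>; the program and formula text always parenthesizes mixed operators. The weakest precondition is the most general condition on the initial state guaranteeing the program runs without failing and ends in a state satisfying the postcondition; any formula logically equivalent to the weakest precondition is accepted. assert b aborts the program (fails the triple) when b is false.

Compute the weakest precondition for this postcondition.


Working backward. After the program, the postcondition 3*j + 3*q - 9 > -5 must hold; in canonical form it is 3*j + 3*q > 4.
Before j := 2*j - 2: 6*j + 3*q > 10
Before assert q - 1 < 1 <==> q + q == q: (q < 2 <==> q == 0) && 6*j + 3*q > 10
Answer: WP = (q < 2 <==> q == 0) && 6*j + 3*q > 10


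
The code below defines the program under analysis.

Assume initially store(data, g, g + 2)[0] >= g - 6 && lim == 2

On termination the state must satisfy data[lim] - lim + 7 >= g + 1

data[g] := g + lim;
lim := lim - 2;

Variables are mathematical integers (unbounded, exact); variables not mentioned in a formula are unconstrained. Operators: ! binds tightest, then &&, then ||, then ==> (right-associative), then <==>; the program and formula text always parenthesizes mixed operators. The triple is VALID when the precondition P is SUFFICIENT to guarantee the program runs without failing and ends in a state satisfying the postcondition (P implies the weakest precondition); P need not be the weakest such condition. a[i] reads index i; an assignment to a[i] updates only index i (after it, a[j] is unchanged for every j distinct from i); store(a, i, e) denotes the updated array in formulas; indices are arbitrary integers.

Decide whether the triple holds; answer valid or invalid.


Working backward. After the program, the postcondition data[lim] - lim + 7 >= g + 1 must hold; in canonical form it is data[lim] >= g + lim - 6.
Before lim := lim - 2: data[lim - 2] >= g + lim - 8
Before data[g] := g + lim: store(data, g, g + lim)[lim - 2] >= g + lim - 8
The weakest precondition is store(data, g, g + lim)[lim - 2] >= g + lim - 8.
Check whether store(data, g, g + 2)[0] >= g - 6 && lim == 2 implies it.
Every state satisfying the precondition satisfies the weakest precondition: the implication holds.
Answer: valid


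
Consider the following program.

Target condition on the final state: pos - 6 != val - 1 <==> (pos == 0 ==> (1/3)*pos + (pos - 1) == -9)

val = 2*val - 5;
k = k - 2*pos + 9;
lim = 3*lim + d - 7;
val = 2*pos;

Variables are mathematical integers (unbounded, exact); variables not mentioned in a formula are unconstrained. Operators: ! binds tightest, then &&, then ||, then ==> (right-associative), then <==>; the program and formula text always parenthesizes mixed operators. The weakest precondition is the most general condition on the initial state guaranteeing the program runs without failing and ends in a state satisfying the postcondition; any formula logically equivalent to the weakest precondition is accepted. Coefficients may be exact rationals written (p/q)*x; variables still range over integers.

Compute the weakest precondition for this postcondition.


Working backward. After the program, the postcondition pos - 6 != val - 1 <==> (pos == 0 ==> (1/3)*pos + (pos - 1) == -9) must hold; in canonical form it is pos != val + 5 <==> (pos == 0 ==> (4/3)*pos == -8).
Before val := 2*pos: pos != -5 <==> (pos == 0 ==> (4/3)*pos == -8)
Before lim := 3*lim + d - 7: pos != -5 <==> (pos == 0 ==> (4/3)*pos == -8)
Before k := k - 2*pos + 9: pos != -5 <==> (pos == 0 ==> (4/3)*pos == -8)
Before val := 2*val - 5: pos != -5 <==> (pos == 0 ==> (4/3)*pos == -8)
Answer: WP = pos != -5 <==> (pos == 0 ==> (4/3)*pos == -8)


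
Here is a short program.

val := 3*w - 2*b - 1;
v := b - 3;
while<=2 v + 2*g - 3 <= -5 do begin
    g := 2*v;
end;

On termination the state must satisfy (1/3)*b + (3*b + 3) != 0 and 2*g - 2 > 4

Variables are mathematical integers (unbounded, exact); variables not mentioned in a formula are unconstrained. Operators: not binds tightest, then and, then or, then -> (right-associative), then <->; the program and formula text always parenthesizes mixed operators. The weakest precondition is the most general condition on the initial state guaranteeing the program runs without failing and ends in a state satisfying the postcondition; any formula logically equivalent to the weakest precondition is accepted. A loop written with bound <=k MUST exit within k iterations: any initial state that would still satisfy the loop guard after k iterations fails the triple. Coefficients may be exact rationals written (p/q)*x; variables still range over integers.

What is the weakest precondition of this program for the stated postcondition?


Working backward. After the program, the postcondition (1/3)*b + (3*b + 3) != 0 and 2*g - 2 > 4 must hold; in canonical form it is (10/3)*b != -3 and 2*g > 6.
Before the loop (bound <=2), unroll the exhaustion recursion (WP_0 = exit-now case; WP_j = one more guarded iteration, up to j = 2):
  WP_0: (not (2*g + v <= -2)) and (10/3)*b != -3 and 2*g > 6
  WP_1: (2*g + v <= -2 -> ((not (5*v <= -2)) and (10/3)*b != -3 and 4*v > 6)) and ((not (2*g + v <= -2)) -> ((10/3)*b != -3 and 2*g > 6))
  WP_2: (2*g + v <= -2 -> ((5*v <= -2 -> ((not (5*v <= -2)) and (10/3)*b != -3 and 4*v > 6)) and ((not (5*v <= -2)) -> ((10/3)*b != -3 and 4*v > 6)))) and ((not (2*g + v <= -2)) -> ((10/3)*b != -3 and 2*g > 6))
So before the loop: (2*g + v <= -2 -> ((5*v <= -2 -> ((not (5*v <= -2)) and (10/3)*b != -3 and 4*v > 6)) and ((not (5*v <= -2)) -> ((10/3)*b != -3 and 4*v > 6)))) and ((not (2*g + v <= -2)) -> ((10/3)*b != -3 and 2*g > 6))
Before v := b - 3: (b + 2*g <= 1 -> ((5*b <= 13 -> ((not (5*b <= 13)) and (10/3)*b != -3 and 4*b > 18)) and ((not (5*b <= 13)) -> ((10/3)*b != -3 and 4*b > 18)))) and ((not (b + 2*g <= 1)) -> ((10/3)*b != -3 and 2*g > 6))
Before val := 3*w - 2*b - 1: (b + 2*g <= 1 -> ((5*b <= 13 -> ((not (5*b <= 13)) and (10/3)*b != -3 and 4*b > 18)) and ((not (5*b <= 13)) -> ((10/3)*b != -3 and 4*b > 18)))) and ((not (b + 2*g <= 1)) -> ((10/3)*b != -3 and 2*g > 6))
Answer: WP = (b + 2*g <= 1 -> ((5*b <= 13 -> ((not (5*b <= 13)) and (10/3)*b != -3 and 4*b > 18)) and ((not (5*b <= 13)) -> ((10/3)*b != -3 and 4*b > 18)))) and ((not (b + 2*g <= 1)) -> ((10/3)*b != -3 and 2*g > 6))


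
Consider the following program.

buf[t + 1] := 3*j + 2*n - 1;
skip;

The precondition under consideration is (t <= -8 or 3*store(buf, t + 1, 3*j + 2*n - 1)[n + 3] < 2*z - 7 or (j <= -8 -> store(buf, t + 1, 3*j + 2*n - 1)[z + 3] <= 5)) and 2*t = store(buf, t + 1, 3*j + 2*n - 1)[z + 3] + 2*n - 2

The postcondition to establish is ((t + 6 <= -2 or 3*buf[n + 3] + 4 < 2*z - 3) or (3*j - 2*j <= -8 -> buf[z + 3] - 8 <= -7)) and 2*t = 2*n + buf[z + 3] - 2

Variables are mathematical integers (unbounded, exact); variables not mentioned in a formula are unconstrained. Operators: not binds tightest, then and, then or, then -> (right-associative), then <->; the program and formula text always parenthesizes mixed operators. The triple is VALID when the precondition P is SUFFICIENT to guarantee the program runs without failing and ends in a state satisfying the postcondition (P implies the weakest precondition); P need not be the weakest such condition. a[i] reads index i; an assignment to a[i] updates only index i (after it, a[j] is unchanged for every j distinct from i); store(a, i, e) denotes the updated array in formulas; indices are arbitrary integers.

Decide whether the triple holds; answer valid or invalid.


Working backward. After the program, the postcondition ((t + 6 <= -2 or 3*buf[n + 3] + 4 < 2*z - 3) or (3*j - 2*j <= -8 -> buf[z + 3] - 8 <= -7)) and 2*t = 2*n + buf[z + 3] - 2 must hold; in canonical form it is (t <= -8 or 3*buf[n + 3] < 2*z - 7 or (j <= -8 -> buf[z + 3] <= 1)) and 2*t = buf[z + 3] + 2*n - 2.
Before skip: (t <= -8 or 3*buf[n + 3] < 2*z - 7 or (j <= -8 -> buf[z + 3] <= 1)) and 2*t = buf[z + 3] + 2*n - 2
Before buf[t + 1] := 3*j + 2*n - 1: (t <= -8 or 3*store(buf, t + 1, 3*j + 2*n - 1)[n + 3] < 2*z - 7 or (j <= -8 -> store(buf, t + 1, 3*j + 2*n - 1)[z + 3] <= 1)) and 2*t = store(buf, t + 1, 3*j + 2*n - 1)[z + 3] + 2*n - 2
The weakest precondition is (t <= -8 or 3*store(buf, t + 1, 3*j + 2*n - 1)[n + 3] < 2*z - 7 or (j <= -8 -> store(buf, t + 1, 3*j + 2*n - 1)[z + 3] <= 1)) and 2*t = store(buf, t + 1, 3*j + 2*n - 1)[z + 3] + 2*n - 2.
Check whether (t <= -8 or 3*store(buf, t + 1, 3*j + 2*n - 1)[n + 3] < 2*z - 7 or (j <= -8 -> store(buf, t + 1, 3*j + 2*n - 1)[z + 3] <= 5)) and 2*t = store(buf, t + 1, 3*j + 2*n - 1)[z + 3] + 2*n - 2 implies it.
Countermodel: at the initial state buf = {[-1] = 4, [1] = 0, [3] = 2, elsewhere 4}, j = -8, n = -2, t = -2, z = 0, the precondition holds but the weakest precondition fails.
Answer: invalid


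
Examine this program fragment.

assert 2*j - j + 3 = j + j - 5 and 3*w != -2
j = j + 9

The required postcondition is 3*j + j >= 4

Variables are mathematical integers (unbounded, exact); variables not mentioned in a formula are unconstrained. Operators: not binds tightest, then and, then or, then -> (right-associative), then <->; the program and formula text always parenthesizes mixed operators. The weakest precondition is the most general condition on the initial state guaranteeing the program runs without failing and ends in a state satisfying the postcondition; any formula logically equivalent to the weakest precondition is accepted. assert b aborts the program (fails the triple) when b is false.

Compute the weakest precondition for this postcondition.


Working backward. After the program, the postcondition 3*j + j >= 4 must hold; in canonical form it is 4*j >= 4.
Before j := j + 9: 4*j >= -32
Before assert 2*j - j + 3 = j + j - 5 and 3*w != -2: j = 8 and 3*w != -2 and 4*j >= -32
Answer: WP = j = 8 and 3*w != -2 and 4*j >= -32


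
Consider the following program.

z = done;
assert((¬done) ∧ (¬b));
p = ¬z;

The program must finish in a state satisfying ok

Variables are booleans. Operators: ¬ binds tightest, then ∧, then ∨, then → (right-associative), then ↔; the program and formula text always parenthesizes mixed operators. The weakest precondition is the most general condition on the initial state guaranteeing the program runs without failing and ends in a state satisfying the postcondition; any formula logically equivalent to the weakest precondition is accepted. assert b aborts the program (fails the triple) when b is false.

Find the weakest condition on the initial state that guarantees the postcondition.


Working backward. After the program, ok must hold.
Before p := ¬z: ok
Before assert (¬done) ∧ (¬b): (¬done) ∧ (¬b) ∧ ok
Before z := done: (¬done) ∧ (¬b) ∧ ok
Answer: WP = (¬done) ∧ (¬b) ∧ ok


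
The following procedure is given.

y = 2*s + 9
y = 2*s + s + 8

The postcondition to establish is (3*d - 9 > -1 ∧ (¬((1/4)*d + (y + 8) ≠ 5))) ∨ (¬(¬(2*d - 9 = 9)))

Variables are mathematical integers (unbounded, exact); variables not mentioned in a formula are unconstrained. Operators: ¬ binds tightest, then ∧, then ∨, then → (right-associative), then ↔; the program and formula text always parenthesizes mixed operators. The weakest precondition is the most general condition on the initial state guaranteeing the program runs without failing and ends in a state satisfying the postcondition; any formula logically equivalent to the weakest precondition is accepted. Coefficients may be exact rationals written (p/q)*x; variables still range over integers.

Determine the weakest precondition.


Working backward. After the program, the postcondition (3*d - 9 > -1 ∧ (¬((1/4)*d + (y + 8) ≠ 5))) ∨ (¬(¬(2*d - 9 = 9))) must hold; in canonical form it is (3*d > 8 ∧ (¬((1/4)*d + y ≠ -3))) ∨ 2*d = 18.
Before y := 2*s + s + 8: (3*d > 8 ∧ (¬((1/4)*d + 3*s ≠ -11))) ∨ 2*d = 18
Before y := 2*s + 9: (3*d > 8 ∧ (¬((1/4)*d + 3*s ≠ -11))) ∨ 2*d = 18
Answer: WP = (3*d > 8 ∧ (¬((1/4)*d + 3*s ≠ -11))) ∨ 2*d = 18


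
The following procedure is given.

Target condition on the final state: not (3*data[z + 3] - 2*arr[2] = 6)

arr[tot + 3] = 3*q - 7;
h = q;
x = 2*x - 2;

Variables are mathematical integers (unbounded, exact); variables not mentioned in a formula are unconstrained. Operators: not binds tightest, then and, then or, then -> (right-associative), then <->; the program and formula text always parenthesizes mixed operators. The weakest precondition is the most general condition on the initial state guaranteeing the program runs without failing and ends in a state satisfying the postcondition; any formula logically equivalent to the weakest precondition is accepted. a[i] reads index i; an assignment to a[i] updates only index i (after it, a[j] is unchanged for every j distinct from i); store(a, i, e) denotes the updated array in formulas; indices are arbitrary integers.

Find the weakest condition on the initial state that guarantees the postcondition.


Working backward. After the program, the postcondition not (3*data[z + 3] - 2*arr[2] = 6) must hold; in canonical form it is not (3*data[z + 3] = 2*arr[2] + 6).
Before x := 2*x - 2: not (3*data[z + 3] = 2*arr[2] + 6)
Before h := q: not (3*data[z + 3] = 2*arr[2] + 6)
Before arr[tot + 3] := 3*q - 7: not (3*data[z + 3] = 2*store(arr, tot + 3, 3*q - 7)[2] + 6)
Answer: WP = not (3*data[z + 3] = 2*store(arr, tot + 3, 3*q - 7)[2] + 6)


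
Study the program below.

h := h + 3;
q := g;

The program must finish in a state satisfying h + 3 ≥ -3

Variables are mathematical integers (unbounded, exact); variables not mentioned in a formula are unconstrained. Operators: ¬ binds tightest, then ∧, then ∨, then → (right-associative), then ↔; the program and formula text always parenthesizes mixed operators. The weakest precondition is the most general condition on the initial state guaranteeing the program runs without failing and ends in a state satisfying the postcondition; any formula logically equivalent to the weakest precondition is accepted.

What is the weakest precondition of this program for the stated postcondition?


Working backward. After the program, the postcondition h + 3 ≥ -3 must hold; in canonical form it is h ≥ -6.
Before q := g: h ≥ -6
Before h := h + 3: h ≥ -9
Answer: WP = h ≥ -9


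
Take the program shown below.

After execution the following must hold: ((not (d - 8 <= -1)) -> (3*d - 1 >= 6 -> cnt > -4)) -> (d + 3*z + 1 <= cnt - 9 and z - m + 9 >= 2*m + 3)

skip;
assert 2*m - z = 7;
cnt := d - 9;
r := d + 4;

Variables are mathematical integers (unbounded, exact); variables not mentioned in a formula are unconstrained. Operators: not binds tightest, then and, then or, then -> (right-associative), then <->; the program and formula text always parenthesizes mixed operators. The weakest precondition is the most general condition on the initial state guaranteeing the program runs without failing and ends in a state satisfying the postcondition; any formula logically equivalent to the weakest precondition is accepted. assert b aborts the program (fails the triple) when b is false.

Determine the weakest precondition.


Working backward. After the program, the postcondition ((not (d - 8 <= -1)) -> (3*d - 1 >= 6 -> cnt > -4)) -> (d + 3*z + 1 <= cnt - 9 and z - m + 9 >= 2*m + 3) must hold; in canonical form it is ((not (d <= 7)) -> (3*d >= 7 -> cnt > -4)) -> (d + 3*z <= cnt - 10 and z >= 3*m - 6).
Before r := d + 4: ((not (d <= 7)) -> (3*d >= 7 -> cnt > -4)) -> (d + 3*z <= cnt - 10 and z >= 3*m - 6)
Before cnt := d - 9: ((not (d <= 7)) -> (3*d >= 7 -> d > 5)) -> (3*z <= -19 and z >= 3*m - 6)
Before assert 2*m - z = 7: 2*m = z + 7 and (((not (d <= 7)) -> (3*d >= 7 -> d > 5)) -> (3*z <= -19 and z >= 3*m - 6))
Before skip: 2*m = z + 7 and (((not (d <= 7)) -> (3*d >= 7 -> d > 5)) -> (3*z <= -19 and z >= 3*m - 6))
Answer: WP = 2*m = z + 7 and (((not (d <= 7)) -> (3*d >= 7 -> d > 5)) -> (3*z <= -19 and z >= 3*m - 6))


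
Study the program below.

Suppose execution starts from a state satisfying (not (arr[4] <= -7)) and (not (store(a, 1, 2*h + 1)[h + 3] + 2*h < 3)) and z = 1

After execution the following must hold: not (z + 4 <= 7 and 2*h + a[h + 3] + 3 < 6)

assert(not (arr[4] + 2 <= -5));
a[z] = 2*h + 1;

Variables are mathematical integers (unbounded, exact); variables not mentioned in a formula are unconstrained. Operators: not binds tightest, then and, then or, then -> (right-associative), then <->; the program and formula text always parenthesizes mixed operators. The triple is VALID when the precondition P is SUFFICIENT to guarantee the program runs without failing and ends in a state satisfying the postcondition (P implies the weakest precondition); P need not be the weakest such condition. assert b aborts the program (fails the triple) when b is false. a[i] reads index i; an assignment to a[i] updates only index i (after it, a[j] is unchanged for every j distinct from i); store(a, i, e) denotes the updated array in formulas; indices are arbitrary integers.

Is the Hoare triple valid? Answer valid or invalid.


Working backward. After the program, the postcondition not (z + 4 <= 7 and 2*h + a[h + 3] + 3 < 6) must hold; in canonical form it is not (z <= 3 and a[h + 3] + 2*h < 3).
Before a[z] := 2*h + 1: not (z <= 3 and store(a, z, 2*h + 1)[h + 3] + 2*h < 3)
Before assert not (arr[4] + 2 <= -5): (not (arr[4] <= -7)) and (not (z <= 3 and store(a, z, 2*h + 1)[h + 3] + 2*h < 3))
The weakest precondition is (not (arr[4] <= -7)) and (not (z <= 3 and store(a, z, 2*h + 1)[h + 3] + 2*h < 3)).
Check whether (not (arr[4] <= -7)) and (not (store(a, 1, 2*h + 1)[h + 3] + 2*h < 3)) and z = 1 implies it.
Every state satisfying the precondition satisfies the weakest precondition: the implication holds.
Answer: valid


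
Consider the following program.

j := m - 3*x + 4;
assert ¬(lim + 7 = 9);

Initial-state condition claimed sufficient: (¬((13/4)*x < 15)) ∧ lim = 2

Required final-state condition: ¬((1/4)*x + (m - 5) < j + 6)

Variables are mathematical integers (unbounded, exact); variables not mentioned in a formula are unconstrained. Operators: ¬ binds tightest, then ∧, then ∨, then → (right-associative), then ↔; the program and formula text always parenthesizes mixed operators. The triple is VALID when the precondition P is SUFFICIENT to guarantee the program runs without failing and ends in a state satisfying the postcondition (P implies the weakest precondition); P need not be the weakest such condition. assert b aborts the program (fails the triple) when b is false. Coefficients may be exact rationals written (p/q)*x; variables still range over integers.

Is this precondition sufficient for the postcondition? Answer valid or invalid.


Working backward. After the program, the postcondition ¬((1/4)*x + (m - 5) < j + 6) must hold; in canonical form it is ¬(m + (1/4)*x < j + 11).
Before assert ¬(lim + 7 = 9): (¬(lim = 2)) ∧ (¬(m + (1/4)*x < j + 11))
Before j := m - 3*x + 4: (¬(lim = 2)) ∧ (¬((13/4)*x < 15))
The weakest precondition is (¬(lim = 2)) ∧ (¬((13/4)*x < 15)).
Check whether (¬((13/4)*x < 15)) ∧ lim = 2 implies it.
Countermodel: at the initial state lim = 2, x = 5, the precondition holds but the weakest precondition fails.
Answer: invalid


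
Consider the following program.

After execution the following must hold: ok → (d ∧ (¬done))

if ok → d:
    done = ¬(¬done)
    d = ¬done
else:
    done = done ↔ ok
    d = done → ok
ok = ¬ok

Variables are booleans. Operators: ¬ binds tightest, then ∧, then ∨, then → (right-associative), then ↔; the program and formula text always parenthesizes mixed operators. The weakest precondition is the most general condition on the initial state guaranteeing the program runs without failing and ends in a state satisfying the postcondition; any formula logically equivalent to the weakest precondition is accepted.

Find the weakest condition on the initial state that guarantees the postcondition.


Working backward. After the program, ok → (d ∧ (¬done)) must hold.
Before ok := ¬ok: (¬ok) → (d ∧ (¬done))
Then branch requires (¬ok) → (¬done); else branch requires (¬ok) → (((done ↔ ok) → ok) ∧ (¬(done ↔ ok))).
Before the if: ((ok → d) → ((¬ok) → (¬done))) ∧ ((¬(ok → d)) → ((¬ok) → (((done ↔ ok) → ok) ∧ (¬(done ↔ ok)))))
Answer: WP = ((ok → d) → ((¬ok) → (¬done))) ∧ ((¬(ok → d)) → ((¬ok) → (((done ↔ ok) → ok) ∧ (¬(done ↔ ok)))))


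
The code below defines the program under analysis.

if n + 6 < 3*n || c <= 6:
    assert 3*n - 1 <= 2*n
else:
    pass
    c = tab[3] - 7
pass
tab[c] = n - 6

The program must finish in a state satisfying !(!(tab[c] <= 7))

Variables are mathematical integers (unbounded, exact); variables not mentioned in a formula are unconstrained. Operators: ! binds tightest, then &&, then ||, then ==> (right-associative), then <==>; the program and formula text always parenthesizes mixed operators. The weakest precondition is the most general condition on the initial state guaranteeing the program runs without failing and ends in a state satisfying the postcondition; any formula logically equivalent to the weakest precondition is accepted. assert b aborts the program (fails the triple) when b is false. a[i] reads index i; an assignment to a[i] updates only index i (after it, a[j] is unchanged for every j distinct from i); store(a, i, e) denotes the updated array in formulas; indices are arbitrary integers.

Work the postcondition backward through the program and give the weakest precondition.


Working backward. After the program, the postcondition !(!(tab[c] <= 7)) must hold; in canonical form it is tab[c] <= 7.
Before tab[c] := n - 6: store(tab, c, n - 6)[c] <= 7
Before skip: store(tab, c, n - 6)[c] <= 7
Then branch requires n <= 1 && store(tab, c, n - 6)[c] <= 7; else branch requires store(tab, tab[3] - 7, n - 6)[tab[3] - 7] <= 7.
Before the if: ((2*n > 6 || c <= 6) ==> (n <= 1 && store(tab, c, n - 6)[c] <= 7)) && ((!(2*n > 6 || c <= 6)) ==> store(tab, tab[3] - 7, n - 6)[tab[3] - 7] <= 7)
Answer: WP = ((2*n > 6 || c <= 6) ==> (n <= 1 && store(tab, c, n - 6)[c] <= 7)) && ((!(2*n > 6 || c <= 6)) ==> store(tab, tab[3] - 7, n - 6)[tab[3] - 7] <= 7)


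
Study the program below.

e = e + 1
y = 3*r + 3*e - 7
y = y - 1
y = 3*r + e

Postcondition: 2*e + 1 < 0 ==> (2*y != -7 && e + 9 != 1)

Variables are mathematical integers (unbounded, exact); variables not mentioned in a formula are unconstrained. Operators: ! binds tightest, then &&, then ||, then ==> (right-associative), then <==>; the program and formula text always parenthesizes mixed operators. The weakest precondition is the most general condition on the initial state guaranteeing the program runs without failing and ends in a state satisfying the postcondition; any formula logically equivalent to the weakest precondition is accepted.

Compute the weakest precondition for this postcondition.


Working backward. After the program, the postcondition 2*e + 1 < 0 ==> (2*y != -7 && e + 9 != 1) must hold; in canonical form it is 2*e < -1 ==> (2*y != -7 && e != -8).
Before y := 3*r + e: 2*e < -1 ==> (2*e + 6*r != -7 && e != -8)
Before y := y - 1: 2*e < -1 ==> (2*e + 6*r != -7 && e != -8)
Before y := 3*r + 3*e - 7: 2*e < -1 ==> (2*e + 6*r != -7 && e != -8)
Before e := e + 1: 2*e < -3 ==> (2*e + 6*r != -9 && e != -9)
Answer: WP = 2*e < -3 ==> (2*e + 6*r != -9 && e != -9)


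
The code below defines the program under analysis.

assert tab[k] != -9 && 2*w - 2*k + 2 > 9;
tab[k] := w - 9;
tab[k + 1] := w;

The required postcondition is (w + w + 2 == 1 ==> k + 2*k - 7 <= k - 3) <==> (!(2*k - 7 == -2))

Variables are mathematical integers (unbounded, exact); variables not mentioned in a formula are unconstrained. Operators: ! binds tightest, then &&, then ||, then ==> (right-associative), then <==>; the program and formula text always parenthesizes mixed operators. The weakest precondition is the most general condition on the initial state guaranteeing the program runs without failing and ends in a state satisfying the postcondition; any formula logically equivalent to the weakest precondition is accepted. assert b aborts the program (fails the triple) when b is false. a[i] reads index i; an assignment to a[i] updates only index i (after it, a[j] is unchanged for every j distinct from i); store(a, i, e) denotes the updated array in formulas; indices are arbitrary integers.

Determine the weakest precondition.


Working backward. After the program, the postcondition (w + w + 2 == 1 ==> k + 2*k - 7 <= k - 3) <==> (!(2*k - 7 == -2)) must hold; in canonical form it is (2*w == -1 ==> 2*k <= 4) <==> (!(2*k == 5)).
Before tab[k + 1] := w: (2*w == -1 ==> 2*k <= 4) <==> (!(2*k == 5))
Before tab[k] := w - 9: (2*w == -1 ==> 2*k <= 4) <==> (!(2*k == 5))
Before assert tab[k] != -9 && 2*w - 2*k + 2 > 9: tab[k] != -9 && 2*w > 2*k + 7 && ((2*w == -1 ==> 2*k <= 4) <==> (!(2*k == 5)))
Answer: WP = tab[k] != -9 && 2*w > 2*k + 7 && ((2*w == -1 ==> 2*k <= 4) <==> (!(2*k == 5)))


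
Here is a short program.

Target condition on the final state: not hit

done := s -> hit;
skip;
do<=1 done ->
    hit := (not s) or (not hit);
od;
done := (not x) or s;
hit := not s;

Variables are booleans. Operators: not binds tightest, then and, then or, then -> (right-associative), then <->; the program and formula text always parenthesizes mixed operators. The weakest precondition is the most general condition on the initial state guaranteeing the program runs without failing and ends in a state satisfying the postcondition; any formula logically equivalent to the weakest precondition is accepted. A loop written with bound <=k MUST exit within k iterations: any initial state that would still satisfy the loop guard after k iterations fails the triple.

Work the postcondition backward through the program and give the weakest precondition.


Working backward. After the program, not hit must hold.
Before hit := not s: s
Before done := (not x) or s: s
Before the loop (bound <=1), unroll the exhaustion recursion (WP_0 = exit-now case; WP_j = one more guarded iteration, up to j = 1):
  WP_0: (not done) and s
  WP_1: (done -> ((not done) and s)) and ((not done) -> s)
So before the loop: (done -> ((not done) and s)) and ((not done) -> s)
Before skip: (done -> ((not done) and s)) and ((not done) -> s)
Before done := s -> hit: ((s -> hit) -> ((not (s -> hit)) and s)) and ((not (s -> hit)) -> s)
Answer: WP = ((s -> hit) -> ((not (s -> hit)) and s)) and ((not (s -> hit)) -> s)


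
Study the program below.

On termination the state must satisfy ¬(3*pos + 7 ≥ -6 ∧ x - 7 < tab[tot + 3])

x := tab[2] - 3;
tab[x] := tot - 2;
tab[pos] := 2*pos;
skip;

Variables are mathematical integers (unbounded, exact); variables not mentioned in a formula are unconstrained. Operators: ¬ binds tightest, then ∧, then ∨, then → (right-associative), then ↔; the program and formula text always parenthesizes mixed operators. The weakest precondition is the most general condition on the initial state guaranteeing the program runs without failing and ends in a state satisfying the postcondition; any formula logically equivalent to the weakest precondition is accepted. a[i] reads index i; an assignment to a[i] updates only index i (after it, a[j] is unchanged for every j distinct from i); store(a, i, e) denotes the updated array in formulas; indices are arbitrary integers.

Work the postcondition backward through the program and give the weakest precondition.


Working backward. After the program, the postcondition ¬(3*pos + 7 ≥ -6 ∧ x - 7 < tab[tot + 3]) must hold; in canonical form it is ¬(3*pos ≥ -13 ∧ x < tab[tot + 3] + 7).
Before skip: ¬(3*pos ≥ -13 ∧ x < tab[tot + 3] + 7)
Before tab[pos] := 2*pos: ¬(3*pos ≥ -13 ∧ x < store(tab, pos, 2*pos)[tot + 3] + 7)
Before tab[x] := tot - 2: ¬(3*pos ≥ -13 ∧ x < store(store(tab, x, tot - 2), pos, 2*pos)[tot + 3] + 7)
Before x := tab[2] - 3: ¬(3*pos ≥ -13 ∧ tab[2] < store(store(tab, tab[2] - 3, tot - 2), pos, 2*pos)[tot + 3] + 10)
Answer: WP = ¬(3*pos ≥ -13 ∧ tab[2] < store(store(tab, tab[2] - 3, tot - 2), pos, 2*pos)[tot + 3] + 10)


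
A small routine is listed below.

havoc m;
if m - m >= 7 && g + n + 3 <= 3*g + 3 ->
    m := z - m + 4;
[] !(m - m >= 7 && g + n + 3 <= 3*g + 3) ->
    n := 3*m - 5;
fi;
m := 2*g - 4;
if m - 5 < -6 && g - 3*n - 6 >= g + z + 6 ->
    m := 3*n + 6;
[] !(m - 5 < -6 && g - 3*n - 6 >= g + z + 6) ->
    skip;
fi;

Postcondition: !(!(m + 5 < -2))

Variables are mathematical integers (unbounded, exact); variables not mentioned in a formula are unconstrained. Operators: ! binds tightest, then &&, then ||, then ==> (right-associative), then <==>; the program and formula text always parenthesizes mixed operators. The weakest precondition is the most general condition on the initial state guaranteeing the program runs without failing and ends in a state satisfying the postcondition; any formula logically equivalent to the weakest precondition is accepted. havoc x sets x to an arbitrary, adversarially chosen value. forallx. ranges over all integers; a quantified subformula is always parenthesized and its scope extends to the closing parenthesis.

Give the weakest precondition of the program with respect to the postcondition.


Working backward. After the program, the postcondition !(!(m + 5 < -2)) must hold; in canonical form it is m < -7.
Then branch requires 3*n < -13; else branch requires m < -7.
Before the if: ((m < -1 && 3*n + z <= -12) ==> 3*n < -13) && ((!(m < -1 && 3*n + z <= -12)) ==> m < -7)
Before m := 2*g - 4: ((2*g < 3 && 3*n + z <= -12) ==> 3*n < -13) && ((!(2*g < 3 && 3*n + z <= -12)) ==> 2*g < -3)
Then branch requires ((2*g < 3 && 3*n + z <= -12) ==> 3*n < -13) && ((!(2*g < 3 && 3*n + z <= -12)) ==> 2*g < -3); else branch requires ((2*g < 3 && 9*m + z <= 3) ==> 9*m < 2) && ((!(2*g < 3 && 9*m + z <= 3)) ==> 2*g < -3).
Before the if: ((2*g < 3 && 9*m + z <= 3) ==> 9*m < 2) && ((!(2*g < 3 && 9*m + z <= 3)) ==> 2*g < -3)
Before havoc m: forall m_1. (((2*g < 3 && 9*m_1 + z <= 3) ==> 9*m_1 < 2) && ((!(2*g < 3 && 9*m_1 + z <= 3)) ==> 2*g < -3))
Answer: WP = forall m_1. (((2*g < 3 && 9*m_1 + z <= 3) ==> 9*m_1 < 2) && ((!(2*g < 3 && 9*m_1 + z <= 3)) ==> 2*g < -3))


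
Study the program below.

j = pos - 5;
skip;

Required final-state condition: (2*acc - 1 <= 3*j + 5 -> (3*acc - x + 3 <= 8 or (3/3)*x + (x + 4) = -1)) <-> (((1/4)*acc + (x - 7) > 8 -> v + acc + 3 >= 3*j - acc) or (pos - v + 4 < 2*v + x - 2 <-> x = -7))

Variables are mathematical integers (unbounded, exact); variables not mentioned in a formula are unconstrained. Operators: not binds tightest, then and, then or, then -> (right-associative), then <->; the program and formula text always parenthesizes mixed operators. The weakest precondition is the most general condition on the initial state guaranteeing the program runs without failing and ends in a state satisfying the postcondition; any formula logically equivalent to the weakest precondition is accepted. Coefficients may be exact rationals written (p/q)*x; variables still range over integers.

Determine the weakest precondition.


Working backward. After the program, the postcondition (2*acc - 1 <= 3*j + 5 -> (3*acc - x + 3 <= 8 or (3/3)*x + (x + 4) = -1)) <-> (((1/4)*acc + (x - 7) > 8 -> v + acc + 3 >= 3*j - acc) or (pos - v + 4 < 2*v + x - 2 <-> x = -7)) must hold; in canonical form it is (2*acc <= 3*j + 6 -> (3*acc <= x + 5 or 2*x = -5)) <-> (((1/4)*acc + x > 15 -> 2*acc + v >= 3*j - 3) or (pos < 3*v + x - 6 <-> x = -7)).
Before skip: (2*acc <= 3*j + 6 -> (3*acc <= x + 5 or 2*x = -5)) <-> (((1/4)*acc + x > 15 -> 2*acc + v >= 3*j - 3) or (pos < 3*v + x - 6 <-> x = -7))
Before j := pos - 5: (2*acc <= 3*pos - 9 -> (3*acc <= x + 5 or 2*x = -5)) <-> (((1/4)*acc + x > 15 -> 2*acc + v >= 3*pos - 18) or (pos < 3*v + x - 6 <-> x = -7))
Answer: WP = (2*acc <= 3*pos - 9 -> (3*acc <= x + 5 or 2*x = -5)) <-> (((1/4)*acc + x > 15 -> 2*acc + v >= 3*pos - 18) or (pos < 3*v + x - 6 <-> x = -7))


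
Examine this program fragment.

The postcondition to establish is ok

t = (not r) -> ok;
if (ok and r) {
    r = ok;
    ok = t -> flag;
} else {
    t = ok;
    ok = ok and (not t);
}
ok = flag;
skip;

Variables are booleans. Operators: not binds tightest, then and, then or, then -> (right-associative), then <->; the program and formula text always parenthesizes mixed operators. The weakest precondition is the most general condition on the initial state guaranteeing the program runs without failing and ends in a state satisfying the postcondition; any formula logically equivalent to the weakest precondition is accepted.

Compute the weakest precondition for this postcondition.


Working backward. After the program, ok must hold.
Before skip: ok
Before ok := flag: flag
Then branch requires flag; else branch requires flag.
Before the if: ((ok and r) -> flag) and ((not (ok and r)) -> flag)
Before t := (not r) -> ok: ((ok and r) -> flag) and ((not (ok and r)) -> flag)
Answer: WP = ((ok and r) -> flag) and ((not (ok and r)) -> flag)


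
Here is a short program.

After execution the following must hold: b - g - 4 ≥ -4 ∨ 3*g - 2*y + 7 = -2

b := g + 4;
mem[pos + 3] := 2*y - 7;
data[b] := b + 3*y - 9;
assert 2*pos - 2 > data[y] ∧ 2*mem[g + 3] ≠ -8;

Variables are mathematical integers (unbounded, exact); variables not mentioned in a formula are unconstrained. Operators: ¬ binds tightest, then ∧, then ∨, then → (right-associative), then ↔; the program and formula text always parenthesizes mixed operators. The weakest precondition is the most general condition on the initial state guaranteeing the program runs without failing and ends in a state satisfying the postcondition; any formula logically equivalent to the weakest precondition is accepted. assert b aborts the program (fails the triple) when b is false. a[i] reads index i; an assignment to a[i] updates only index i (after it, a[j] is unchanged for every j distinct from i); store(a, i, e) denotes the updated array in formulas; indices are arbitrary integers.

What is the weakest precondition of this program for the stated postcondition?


Working backward. After the program, the postcondition b - g - 4 ≥ -4 ∨ 3*g - 2*y + 7 = -2 must hold; in canonical form it is b ≥ g ∨ 3*g = 2*y - 9.
Before assert 2*pos - 2 > data[y] ∧ 2*mem[g + 3] ≠ -8: 2*pos > data[y] + 2 ∧ 2*mem[g + 3] ≠ -8 ∧ (b ≥ g ∨ 3*g = 2*y - 9)
Before data[b] := b + 3*y - 9: 2*pos > store(data, b, b + 3*y - 9)[y] + 2 ∧ 2*mem[g + 3] ≠ -8 ∧ (b ≥ g ∨ 3*g = 2*y - 9)
Before mem[pos + 3] := 2*y - 7: 2*pos > store(data, b, b + 3*y - 9)[y] + 2 ∧ 2*store(mem, pos + 3, 2*y - 7)[g + 3] ≠ -8 ∧ (b ≥ g ∨ 3*g = 2*y - 9)
Before b := g + 4: 2*pos > store(data, g + 4, g + 3*y - 5)[y] + 2 ∧ 2*store(mem, pos + 3, 2*y - 7)[g + 3] ≠ -8
Answer: WP = 2*pos > store(data, g + 4, g + 3*y - 5)[y] + 2 ∧ 2*store(mem, pos + 3, 2*y - 7)[g + 3] ≠ -8
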